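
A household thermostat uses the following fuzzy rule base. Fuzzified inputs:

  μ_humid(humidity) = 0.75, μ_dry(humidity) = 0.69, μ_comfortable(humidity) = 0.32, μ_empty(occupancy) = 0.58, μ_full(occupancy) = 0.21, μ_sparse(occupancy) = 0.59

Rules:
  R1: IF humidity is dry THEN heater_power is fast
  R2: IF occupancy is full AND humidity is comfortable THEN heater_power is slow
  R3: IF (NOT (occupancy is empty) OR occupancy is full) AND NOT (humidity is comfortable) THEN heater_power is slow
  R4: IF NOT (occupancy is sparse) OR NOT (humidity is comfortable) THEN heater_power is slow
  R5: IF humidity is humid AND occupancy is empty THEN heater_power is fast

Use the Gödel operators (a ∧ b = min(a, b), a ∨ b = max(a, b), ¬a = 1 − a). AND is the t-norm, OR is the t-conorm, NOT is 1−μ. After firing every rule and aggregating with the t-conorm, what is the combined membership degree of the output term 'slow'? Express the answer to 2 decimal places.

R1: dry=0.69 → w = 0.69
R2: full=0.21, comfortable=0.32; AND[min(a, b)] → w = 0.21
R3: (¬empty=1−0.58=0.42 OR full=0.21) = 0.42; AND[min(a, b)] with ¬comfortable=1−0.32=0.68 → w = 0.42
R4: ¬sparse=1−0.59=0.41, ¬comfortable=1−0.32=0.68; OR[max(a, b)] → w = 0.68
R5: humid=0.75, empty=0.58; AND[min(a, b)] → w = 0.58
Rules with consequent 'slow': {R2, R3, R4} → strengths 0.21, 0.42, 0.68
Aggregate via t-conorm [max(a, b)]: 0.68

0.68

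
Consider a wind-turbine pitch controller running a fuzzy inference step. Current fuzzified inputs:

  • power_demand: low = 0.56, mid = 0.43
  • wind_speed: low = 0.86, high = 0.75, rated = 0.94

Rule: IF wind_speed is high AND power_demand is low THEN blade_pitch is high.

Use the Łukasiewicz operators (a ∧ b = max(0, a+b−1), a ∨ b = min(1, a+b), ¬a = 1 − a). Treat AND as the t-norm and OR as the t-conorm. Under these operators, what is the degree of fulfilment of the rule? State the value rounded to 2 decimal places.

0.31

firing strength: high=0.75, low=0.56; AND[max(0, a+b−1)] → w = 0.31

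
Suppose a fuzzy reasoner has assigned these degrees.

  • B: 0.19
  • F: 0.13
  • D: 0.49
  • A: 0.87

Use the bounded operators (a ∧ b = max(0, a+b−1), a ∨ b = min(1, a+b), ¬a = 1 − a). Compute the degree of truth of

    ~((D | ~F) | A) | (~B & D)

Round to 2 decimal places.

0.30

~F = 1 − 0.13 = 0.87
D | ~F = min(1, a+b) on (0.49, 0.87) = 1.00
(D | ~F) | A = min(1, a+b) on (1.00, 0.87) = 1.00
~((D | ~F) | A) = 1 − 1.00 = 0.00
~B = 1 − 0.19 = 0.81
~B & D = max(0, a+b−1) on (0.81, 0.49) = 0.30
~((D | ~F) | A) | (~B & D) = min(1, a+b) on (0.00, 0.30) = 0.30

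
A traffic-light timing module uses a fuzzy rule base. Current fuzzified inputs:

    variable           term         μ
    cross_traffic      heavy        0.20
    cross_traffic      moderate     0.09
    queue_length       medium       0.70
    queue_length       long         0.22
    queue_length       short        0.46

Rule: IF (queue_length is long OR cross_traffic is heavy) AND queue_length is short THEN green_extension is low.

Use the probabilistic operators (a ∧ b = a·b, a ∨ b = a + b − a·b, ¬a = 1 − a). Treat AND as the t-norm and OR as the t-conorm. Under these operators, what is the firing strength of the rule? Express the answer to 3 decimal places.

firing strength: (long=0.22 OR heavy=0.20) = 0.3760; AND[a·b] with short=0.46 → w = 0.1730

0.173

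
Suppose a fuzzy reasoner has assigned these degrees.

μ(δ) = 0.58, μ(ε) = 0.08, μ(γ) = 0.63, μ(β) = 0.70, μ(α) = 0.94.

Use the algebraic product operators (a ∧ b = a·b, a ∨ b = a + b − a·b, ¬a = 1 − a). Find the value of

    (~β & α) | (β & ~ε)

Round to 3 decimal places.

~β = 1 − 0.7000 = 0.3000
~β & α = a·b on (0.3000, 0.9400) = 0.2820
~ε = 1 − 0.0800 = 0.9200
β & ~ε = a·b on (0.7000, 0.9200) = 0.6440
(~β & α) | (β & ~ε) = a + b − a·b on (0.2820, 0.6440) = 0.7444

0.744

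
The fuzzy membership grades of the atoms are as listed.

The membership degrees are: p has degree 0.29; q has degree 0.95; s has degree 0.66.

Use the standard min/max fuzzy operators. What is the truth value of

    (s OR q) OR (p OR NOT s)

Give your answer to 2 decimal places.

0.95

s OR q = max(a, b) on (0.66, 0.95) = 0.95
NOT s = 1 − 0.66 = 0.34
p OR NOT s = max(a, b) on (0.29, 0.34) = 0.34
(s OR q) OR (p OR NOT s) = max(a, b) on (0.95, 0.34) = 0.95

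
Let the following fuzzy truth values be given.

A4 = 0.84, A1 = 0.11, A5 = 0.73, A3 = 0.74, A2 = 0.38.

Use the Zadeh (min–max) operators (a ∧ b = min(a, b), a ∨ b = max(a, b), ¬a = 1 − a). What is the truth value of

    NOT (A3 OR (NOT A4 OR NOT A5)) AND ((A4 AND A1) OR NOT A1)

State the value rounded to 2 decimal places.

0.26

NOT A4 = 1 − 0.84 = 0.16
NOT A5 = 1 − 0.73 = 0.27
NOT A4 OR NOT A5 = max(a, b) on (0.16, 0.27) = 0.27
A3 OR (NOT A4 OR NOT A5) = max(a, b) on (0.74, 0.27) = 0.74
NOT (A3 OR (NOT A4 OR NOT A5)) = 1 − 0.74 = 0.26
A4 AND A1 = min(a, b) on (0.84, 0.11) = 0.11
NOT A1 = 1 − 0.11 = 0.89
(A4 AND A1) OR NOT A1 = max(a, b) on (0.11, 0.89) = 0.89
NOT (A3 OR (NOT A4 OR NOT A5)) AND ((A4 AND A1) OR NOT A1) = min(a, b) on (0.26, 0.89) = 0.26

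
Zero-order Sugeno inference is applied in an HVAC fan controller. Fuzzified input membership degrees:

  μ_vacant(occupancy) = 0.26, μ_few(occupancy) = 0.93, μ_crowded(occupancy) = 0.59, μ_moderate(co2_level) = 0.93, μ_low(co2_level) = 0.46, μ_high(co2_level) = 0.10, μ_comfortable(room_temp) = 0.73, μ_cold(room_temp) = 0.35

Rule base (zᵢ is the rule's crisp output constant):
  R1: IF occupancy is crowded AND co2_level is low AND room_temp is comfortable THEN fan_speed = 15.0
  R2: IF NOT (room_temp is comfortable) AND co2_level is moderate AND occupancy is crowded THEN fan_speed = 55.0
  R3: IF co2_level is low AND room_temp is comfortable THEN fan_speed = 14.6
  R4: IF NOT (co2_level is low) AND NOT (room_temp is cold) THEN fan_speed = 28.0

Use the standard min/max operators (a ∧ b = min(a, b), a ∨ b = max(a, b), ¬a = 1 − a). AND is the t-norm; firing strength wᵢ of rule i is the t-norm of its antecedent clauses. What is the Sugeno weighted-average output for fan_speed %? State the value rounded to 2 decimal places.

25.19

R1 (z=15.0): crowded=0.59, low=0.46, comfortable=0.73; AND[min(a, b)] → w = 0.46
R2 (z=55.0): ¬comfortable=1−0.73=0.27, moderate=0.93, crowded=0.59; AND[min(a, b)] → w = 0.27
R3 (z=14.6): low=0.46, comfortable=0.73; AND[min(a, b)] → w = 0.46
R4 (z=28.0): ¬low=1−0.46=0.54, ¬cold=1−0.35=0.65; AND[min(a, b)] → w = 0.54
Weighted average = (0.46·15.0 + 0.27·55.0 + 0.46·14.6 + 0.54·28.0) / (0.46 + 0.27 + 0.46 + 0.54)
  = 43.5860 / 1.7300 = 25.19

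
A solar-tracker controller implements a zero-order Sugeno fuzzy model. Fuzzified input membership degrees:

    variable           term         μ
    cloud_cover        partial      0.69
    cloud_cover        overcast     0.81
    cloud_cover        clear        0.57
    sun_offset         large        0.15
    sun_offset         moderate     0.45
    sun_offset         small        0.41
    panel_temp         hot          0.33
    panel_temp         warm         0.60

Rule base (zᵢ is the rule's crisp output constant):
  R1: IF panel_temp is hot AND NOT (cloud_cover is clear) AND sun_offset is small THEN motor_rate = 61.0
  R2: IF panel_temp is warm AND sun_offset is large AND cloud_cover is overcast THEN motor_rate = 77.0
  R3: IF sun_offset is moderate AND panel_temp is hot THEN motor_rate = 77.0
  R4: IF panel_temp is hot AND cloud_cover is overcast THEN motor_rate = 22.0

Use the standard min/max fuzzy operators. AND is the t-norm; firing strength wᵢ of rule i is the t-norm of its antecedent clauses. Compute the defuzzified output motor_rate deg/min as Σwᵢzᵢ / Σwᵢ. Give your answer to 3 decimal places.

R1 (z=61.0): hot=0.33, ¬clear=1−0.57=0.43, small=0.41; AND[min(a, b)] → w = 0.33
R2 (z=77.0): warm=0.60, large=0.15, overcast=0.81; AND[min(a, b)] → w = 0.15
R3 (z=77.0): moderate=0.45, hot=0.33; AND[min(a, b)] → w = 0.33
R4 (z=22.0): hot=0.33, overcast=0.81; AND[min(a, b)] → w = 0.33
Weighted average = (0.33·61.0 + 0.15·77.0 + 0.33·77.0 + 0.33·22.0) / (0.33 + 0.15 + 0.33 + 0.33)
  = 64.3500 / 1.1400 = 56.447

56.447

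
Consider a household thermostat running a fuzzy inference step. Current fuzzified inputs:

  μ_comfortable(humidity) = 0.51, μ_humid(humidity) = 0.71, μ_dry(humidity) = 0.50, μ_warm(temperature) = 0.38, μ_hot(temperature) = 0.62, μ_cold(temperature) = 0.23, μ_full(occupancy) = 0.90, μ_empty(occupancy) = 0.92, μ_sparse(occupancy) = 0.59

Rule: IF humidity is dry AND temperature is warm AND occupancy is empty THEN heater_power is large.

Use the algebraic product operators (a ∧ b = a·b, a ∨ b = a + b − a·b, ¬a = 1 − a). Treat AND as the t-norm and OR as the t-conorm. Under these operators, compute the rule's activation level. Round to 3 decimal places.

firing strength: dry=0.50, warm=0.38, empty=0.92; AND[a·b] → w = 0.1748

0.175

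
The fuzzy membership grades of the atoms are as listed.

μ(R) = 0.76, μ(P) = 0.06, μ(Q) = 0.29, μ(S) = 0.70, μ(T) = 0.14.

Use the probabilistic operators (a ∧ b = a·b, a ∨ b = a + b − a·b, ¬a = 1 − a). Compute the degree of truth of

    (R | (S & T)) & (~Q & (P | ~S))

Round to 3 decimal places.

S & T = a·b on (0.7000, 0.1400) = 0.0980
R | (S & T) = a + b − a·b on (0.7600, 0.0980) = 0.7835
~Q = 1 − 0.2900 = 0.7100
~S = 1 − 0.7000 = 0.3000
P | ~S = a + b − a·b on (0.0600, 0.3000) = 0.3420
~Q & (P | ~S) = a·b on (0.7100, 0.3420) = 0.2428
(R | (S & T)) & (~Q & (P | ~S)) = a·b on (0.7835, 0.2428) = 0.1903

0.190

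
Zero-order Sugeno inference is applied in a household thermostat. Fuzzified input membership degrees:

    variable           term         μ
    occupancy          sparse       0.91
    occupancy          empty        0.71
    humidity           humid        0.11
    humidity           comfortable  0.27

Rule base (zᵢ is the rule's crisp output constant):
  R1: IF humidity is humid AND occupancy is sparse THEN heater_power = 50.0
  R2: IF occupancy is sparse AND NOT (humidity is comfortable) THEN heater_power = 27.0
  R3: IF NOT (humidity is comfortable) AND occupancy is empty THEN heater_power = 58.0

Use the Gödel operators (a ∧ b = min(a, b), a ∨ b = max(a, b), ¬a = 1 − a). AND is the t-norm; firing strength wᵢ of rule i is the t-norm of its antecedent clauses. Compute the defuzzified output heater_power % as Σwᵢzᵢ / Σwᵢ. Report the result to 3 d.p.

R1 (z=50.0): humid=0.11, sparse=0.91; AND[min(a, b)] → w = 0.11
R2 (z=27.0): sparse=0.91, ¬comfortable=1−0.27=0.73; AND[min(a, b)] → w = 0.73
R3 (z=58.0): ¬comfortable=1−0.27=0.73, empty=0.71; AND[min(a, b)] → w = 0.71
Weighted average = (0.11·50.0 + 0.73·27.0 + 0.71·58.0) / (0.11 + 0.73 + 0.71)
  = 66.3900 / 1.5500 = 42.832

42.832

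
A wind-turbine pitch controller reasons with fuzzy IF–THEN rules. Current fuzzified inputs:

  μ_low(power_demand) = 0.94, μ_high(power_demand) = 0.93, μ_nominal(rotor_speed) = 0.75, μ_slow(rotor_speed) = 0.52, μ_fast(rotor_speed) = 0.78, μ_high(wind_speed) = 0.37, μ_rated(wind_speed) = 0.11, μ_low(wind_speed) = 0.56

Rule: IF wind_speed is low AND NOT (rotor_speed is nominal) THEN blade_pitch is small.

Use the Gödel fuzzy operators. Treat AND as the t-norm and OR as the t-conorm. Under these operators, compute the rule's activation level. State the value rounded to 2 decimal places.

0.25

firing strength: low=0.56, ¬nominal=1−0.75=0.25; AND[min(a, b)] → w = 0.25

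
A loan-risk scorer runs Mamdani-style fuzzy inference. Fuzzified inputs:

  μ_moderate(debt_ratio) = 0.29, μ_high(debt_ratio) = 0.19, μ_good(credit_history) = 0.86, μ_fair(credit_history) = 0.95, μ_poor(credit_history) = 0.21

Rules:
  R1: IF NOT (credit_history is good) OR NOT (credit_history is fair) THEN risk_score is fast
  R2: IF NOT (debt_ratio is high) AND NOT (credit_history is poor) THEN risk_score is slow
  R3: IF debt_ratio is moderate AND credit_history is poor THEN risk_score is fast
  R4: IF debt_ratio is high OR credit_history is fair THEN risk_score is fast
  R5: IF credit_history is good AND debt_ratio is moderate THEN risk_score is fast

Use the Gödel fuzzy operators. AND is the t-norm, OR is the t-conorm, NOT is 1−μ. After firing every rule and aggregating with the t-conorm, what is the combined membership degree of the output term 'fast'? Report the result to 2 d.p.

R1: ¬good=1−0.86=0.14, ¬fair=1−0.95=0.05; OR[max(a, b)] → w = 0.14
R2: ¬high=1−0.19=0.81, ¬poor=1−0.21=0.79; AND[min(a, b)] → w = 0.79
R3: moderate=0.29, poor=0.21; AND[min(a, b)] → w = 0.21
R4: high=0.19, fair=0.95; OR[max(a, b)] → w = 0.95
R5: good=0.86, moderate=0.29; AND[min(a, b)] → w = 0.29
Rules with consequent 'fast': {R1, R3, R4, R5} → strengths 0.14, 0.21, 0.95, 0.29
Aggregate via t-conorm [max(a, b)]: 0.95

0.95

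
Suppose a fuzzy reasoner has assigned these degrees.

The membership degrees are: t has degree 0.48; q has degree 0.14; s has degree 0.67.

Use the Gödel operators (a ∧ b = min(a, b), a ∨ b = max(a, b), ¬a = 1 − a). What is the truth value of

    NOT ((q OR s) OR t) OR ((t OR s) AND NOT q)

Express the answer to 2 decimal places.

0.67

q OR s = max(a, b) on (0.14, 0.67) = 0.67
(q OR s) OR t = max(a, b) on (0.67, 0.48) = 0.67
NOT ((q OR s) OR t) = 1 − 0.67 = 0.33
t OR s = max(a, b) on (0.48, 0.67) = 0.67
NOT q = 1 − 0.14 = 0.86
(t OR s) AND NOT q = min(a, b) on (0.67, 0.86) = 0.67
NOT ((q OR s) OR t) OR ((t OR s) AND NOT q) = max(a, b) on (0.33, 0.67) = 0.67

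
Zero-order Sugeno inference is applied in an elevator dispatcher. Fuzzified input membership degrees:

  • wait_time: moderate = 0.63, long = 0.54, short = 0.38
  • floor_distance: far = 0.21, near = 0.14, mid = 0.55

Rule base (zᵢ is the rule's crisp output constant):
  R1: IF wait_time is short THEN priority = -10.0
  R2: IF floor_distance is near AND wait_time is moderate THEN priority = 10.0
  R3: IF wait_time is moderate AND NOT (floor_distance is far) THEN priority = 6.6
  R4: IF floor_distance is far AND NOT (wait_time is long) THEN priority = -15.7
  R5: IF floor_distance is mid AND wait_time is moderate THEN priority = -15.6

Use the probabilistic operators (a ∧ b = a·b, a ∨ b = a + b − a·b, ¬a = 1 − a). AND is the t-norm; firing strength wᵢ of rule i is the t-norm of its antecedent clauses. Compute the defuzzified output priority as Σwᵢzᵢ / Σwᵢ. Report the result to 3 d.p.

R1 (z=-10.0): short=0.38 → w = 0.3800
R2 (z=10.0): near=0.14, moderate=0.63; AND[a·b] → w = 0.0882
R3 (z=6.6): moderate=0.63, ¬far=1−0.21=0.79; AND[a·b] → w = 0.4977
R4 (z=-15.7): far=0.21, ¬long=1−0.54=0.46; AND[a·b] → w = 0.0966
R5 (z=-15.6): mid=0.55, moderate=0.63; AND[a·b] → w = 0.3465
Weighted average = (0.3800·-10.0 + 0.0882·10.0 + 0.4977·6.6 + 0.0966·-15.7 + 0.3465·-15.6) / (0.3800 + 0.0882 + 0.4977 + 0.0966 + 0.3465)
  = -6.5552 / 1.4090 = -4.652

-4.652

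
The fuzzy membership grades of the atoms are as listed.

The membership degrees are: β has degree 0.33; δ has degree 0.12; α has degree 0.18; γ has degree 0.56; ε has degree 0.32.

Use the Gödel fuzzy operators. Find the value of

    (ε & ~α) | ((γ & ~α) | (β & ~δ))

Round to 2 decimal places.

~α = 1 − 0.18 = 0.82
ε & ~α = min(a, b) on (0.32, 0.82) = 0.32
~α = 1 − 0.18 = 0.82
γ & ~α = min(a, b) on (0.56, 0.82) = 0.56
~δ = 1 − 0.12 = 0.88
β & ~δ = min(a, b) on (0.33, 0.88) = 0.33
(γ & ~α) | (β & ~δ) = max(a, b) on (0.56, 0.33) = 0.56
(ε & ~α) | ((γ & ~α) | (β & ~δ)) = max(a, b) on (0.32, 0.56) = 0.56

0.56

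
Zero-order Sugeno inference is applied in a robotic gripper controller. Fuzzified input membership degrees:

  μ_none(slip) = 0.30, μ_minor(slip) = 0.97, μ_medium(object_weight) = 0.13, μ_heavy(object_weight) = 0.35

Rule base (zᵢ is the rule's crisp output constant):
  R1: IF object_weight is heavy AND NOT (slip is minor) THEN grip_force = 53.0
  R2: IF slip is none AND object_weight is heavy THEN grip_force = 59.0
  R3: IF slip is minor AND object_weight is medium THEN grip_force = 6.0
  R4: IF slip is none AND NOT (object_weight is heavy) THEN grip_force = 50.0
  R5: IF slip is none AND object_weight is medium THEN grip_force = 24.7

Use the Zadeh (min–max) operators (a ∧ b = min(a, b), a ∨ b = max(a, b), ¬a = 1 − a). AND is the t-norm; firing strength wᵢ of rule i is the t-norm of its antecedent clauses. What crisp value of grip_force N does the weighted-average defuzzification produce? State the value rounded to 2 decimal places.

43.01

R1 (z=53.0): heavy=0.35, ¬minor=1−0.97=0.03; AND[min(a, b)] → w = 0.03
R2 (z=59.0): none=0.30, heavy=0.35; AND[min(a, b)] → w = 0.30
R3 (z=6.0): minor=0.97, medium=0.13; AND[min(a, b)] → w = 0.13
R4 (z=50.0): none=0.30, ¬heavy=1−0.35=0.65; AND[min(a, b)] → w = 0.30
R5 (z=24.7): none=0.30, medium=0.13; AND[min(a, b)] → w = 0.13
Weighted average = (0.03·53.0 + 0.30·59.0 + 0.13·6.0 + 0.30·50.0 + 0.13·24.7) / (0.03 + 0.30 + 0.13 + 0.30 + 0.13)
  = 38.2810 / 0.8900 = 43.01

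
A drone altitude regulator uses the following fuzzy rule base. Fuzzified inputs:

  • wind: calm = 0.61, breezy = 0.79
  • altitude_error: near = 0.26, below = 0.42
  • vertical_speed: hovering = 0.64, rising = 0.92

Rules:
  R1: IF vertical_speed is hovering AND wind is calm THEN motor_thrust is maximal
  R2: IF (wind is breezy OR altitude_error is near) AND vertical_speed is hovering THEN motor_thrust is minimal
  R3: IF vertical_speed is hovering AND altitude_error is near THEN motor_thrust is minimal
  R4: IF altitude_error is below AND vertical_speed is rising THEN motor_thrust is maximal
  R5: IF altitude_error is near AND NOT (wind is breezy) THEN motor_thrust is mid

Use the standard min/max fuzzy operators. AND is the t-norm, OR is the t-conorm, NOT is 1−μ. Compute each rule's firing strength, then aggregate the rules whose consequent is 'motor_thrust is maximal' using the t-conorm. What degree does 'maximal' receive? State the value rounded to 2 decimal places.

0.61

R1: hovering=0.64, calm=0.61; AND[min(a, b)] → w = 0.61
R2: (breezy=0.79 OR near=0.26) = 0.79; AND[min(a, b)] with hovering=0.64 → w = 0.64
R3: hovering=0.64, near=0.26; AND[min(a, b)] → w = 0.26
R4: below=0.42, rising=0.92; AND[min(a, b)] → w = 0.42
R5: near=0.26, ¬breezy=1−0.79=0.21; AND[min(a, b)] → w = 0.21
Rules with consequent 'maximal': {R1, R4} → strengths 0.61, 0.42
Aggregate via t-conorm [max(a, b)]: 0.61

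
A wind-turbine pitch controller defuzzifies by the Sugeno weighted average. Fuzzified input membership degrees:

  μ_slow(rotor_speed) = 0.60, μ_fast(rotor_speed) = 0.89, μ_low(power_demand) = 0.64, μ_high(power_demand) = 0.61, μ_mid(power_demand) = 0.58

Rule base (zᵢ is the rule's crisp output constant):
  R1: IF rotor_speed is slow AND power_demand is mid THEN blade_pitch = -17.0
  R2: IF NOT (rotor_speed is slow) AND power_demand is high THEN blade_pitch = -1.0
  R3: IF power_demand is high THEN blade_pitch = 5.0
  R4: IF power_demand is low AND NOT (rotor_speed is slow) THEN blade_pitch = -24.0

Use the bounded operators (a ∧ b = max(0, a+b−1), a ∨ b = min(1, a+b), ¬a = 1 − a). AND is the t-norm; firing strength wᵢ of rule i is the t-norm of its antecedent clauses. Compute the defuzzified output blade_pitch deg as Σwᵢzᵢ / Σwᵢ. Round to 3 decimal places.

-1.167

R1 (z=-17.0): slow=0.60, mid=0.58; AND[max(0, a+b−1)] → w = 0.18
R2 (z=-1.0): ¬slow=1−0.60=0.40, high=0.61; AND[max(0, a+b−1)] → w = 0.01
R3 (z=5.0): high=0.61 → w = 0.61
R4 (z=-24.0): low=0.64, ¬slow=1−0.60=0.40; AND[max(0, a+b−1)] → w = 0.04
Weighted average = (0.18·-17.0 + 0.01·-1.0 + 0.61·5.0 + 0.04·-24.0) / (0.18 + 0.01 + 0.61 + 0.04)
  = -0.9800 / 0.8400 = -1.167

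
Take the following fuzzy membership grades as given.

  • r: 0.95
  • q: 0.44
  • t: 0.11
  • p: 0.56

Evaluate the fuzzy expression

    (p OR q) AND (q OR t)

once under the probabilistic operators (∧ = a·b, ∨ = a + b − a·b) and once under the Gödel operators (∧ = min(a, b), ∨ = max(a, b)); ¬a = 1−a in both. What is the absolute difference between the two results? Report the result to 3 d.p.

Under probabilistic:
  p OR q = a + b − a·b on (0.5600, 0.4400) = 0.7536
  q OR t = a + b − a·b on (0.4400, 0.1100) = 0.5016
  (p OR q) AND (q OR t) = a·b on (0.7536, 0.5016) = 0.3780
  → value = 0.3780
Under Gödel:
  p OR q = max(a, b) on (0.56, 0.44) = 0.56
  q OR t = max(a, b) on (0.44, 0.11) = 0.44
  (p OR q) AND (q OR t) = min(a, b) on (0.56, 0.44) = 0.44
  → value = 0.4400
|0.3780 − 0.4400| = 0.062

0.062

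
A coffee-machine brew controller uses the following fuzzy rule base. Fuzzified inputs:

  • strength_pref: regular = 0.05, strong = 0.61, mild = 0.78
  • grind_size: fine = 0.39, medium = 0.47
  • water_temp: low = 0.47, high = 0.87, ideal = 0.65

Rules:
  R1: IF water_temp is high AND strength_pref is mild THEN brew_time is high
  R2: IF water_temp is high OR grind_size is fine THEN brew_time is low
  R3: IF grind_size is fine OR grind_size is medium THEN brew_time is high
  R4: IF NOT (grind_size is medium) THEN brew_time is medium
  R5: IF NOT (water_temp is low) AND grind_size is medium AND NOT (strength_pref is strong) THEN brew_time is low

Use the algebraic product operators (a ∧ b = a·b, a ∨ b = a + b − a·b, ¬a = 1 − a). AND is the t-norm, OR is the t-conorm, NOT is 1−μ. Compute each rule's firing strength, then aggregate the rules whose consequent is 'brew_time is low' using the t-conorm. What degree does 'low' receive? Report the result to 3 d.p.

0.928

R1: high=0.87, mild=0.78; AND[a·b] → w = 0.6786
R2: high=0.87, fine=0.39; OR[a + b − a·b] → w = 0.9207
R3: fine=0.39, medium=0.47; OR[a + b − a·b] → w = 0.6767
R4: ¬medium=1−0.47=0.53 → w = 0.5300
R5: ¬low=1−0.47=0.53, medium=0.47, ¬strong=1−0.61=0.39; AND[a·b] → w = 0.0971
Rules with consequent 'low': {R2, R5} → strengths 0.9207, 0.0971
Aggregate via t-conorm [a + b − a·b]: 0.9284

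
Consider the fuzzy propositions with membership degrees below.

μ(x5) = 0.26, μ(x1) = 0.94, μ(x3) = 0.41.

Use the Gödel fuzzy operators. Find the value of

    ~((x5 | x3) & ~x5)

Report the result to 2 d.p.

x5 | x3 = max(a, b) on (0.26, 0.41) = 0.41
~x5 = 1 − 0.26 = 0.74
(x5 | x3) & ~x5 = min(a, b) on (0.41, 0.74) = 0.41
~((x5 | x3) & ~x5) = 1 − 0.41 = 0.59

0.59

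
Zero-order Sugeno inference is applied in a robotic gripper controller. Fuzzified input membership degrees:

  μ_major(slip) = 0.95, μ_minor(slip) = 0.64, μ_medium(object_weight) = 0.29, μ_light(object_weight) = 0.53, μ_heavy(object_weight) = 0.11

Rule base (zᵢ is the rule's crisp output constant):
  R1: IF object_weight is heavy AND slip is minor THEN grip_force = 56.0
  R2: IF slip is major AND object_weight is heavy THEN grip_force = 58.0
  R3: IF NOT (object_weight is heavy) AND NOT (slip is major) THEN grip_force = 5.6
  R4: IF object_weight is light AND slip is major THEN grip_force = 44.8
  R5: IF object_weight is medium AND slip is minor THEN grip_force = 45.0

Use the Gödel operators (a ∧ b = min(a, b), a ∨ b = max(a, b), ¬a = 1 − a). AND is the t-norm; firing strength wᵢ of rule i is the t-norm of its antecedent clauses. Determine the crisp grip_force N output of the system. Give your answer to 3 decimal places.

R1 (z=56.0): heavy=0.11, minor=0.64; AND[min(a, b)] → w = 0.11
R2 (z=58.0): major=0.95, heavy=0.11; AND[min(a, b)] → w = 0.11
R3 (z=5.6): ¬heavy=1−0.11=0.89, ¬major=1−0.95=0.05; AND[min(a, b)] → w = 0.05
R4 (z=44.8): light=0.53, major=0.95; AND[min(a, b)] → w = 0.53
R5 (z=45.0): medium=0.29, minor=0.64; AND[min(a, b)] → w = 0.29
Weighted average = (0.11·56.0 + 0.11·58.0 + 0.05·5.6 + 0.53·44.8 + 0.29·45.0) / (0.11 + 0.11 + 0.05 + 0.53 + 0.29)
  = 49.6140 / 1.0900 = 45.517

45.517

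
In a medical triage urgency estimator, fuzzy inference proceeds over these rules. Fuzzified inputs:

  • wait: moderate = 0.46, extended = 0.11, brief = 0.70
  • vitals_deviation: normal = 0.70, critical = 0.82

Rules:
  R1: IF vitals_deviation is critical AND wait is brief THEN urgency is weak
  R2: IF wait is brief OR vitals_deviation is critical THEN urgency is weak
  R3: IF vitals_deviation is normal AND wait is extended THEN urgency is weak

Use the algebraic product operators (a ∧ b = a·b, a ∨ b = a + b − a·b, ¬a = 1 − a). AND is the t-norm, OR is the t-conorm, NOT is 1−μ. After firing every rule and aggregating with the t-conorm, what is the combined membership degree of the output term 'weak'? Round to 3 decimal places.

0.979

R1: critical=0.82, brief=0.70; AND[a·b] → w = 0.5740
R2: brief=0.70, critical=0.82; OR[a + b − a·b] → w = 0.9460
R3: normal=0.70, extended=0.11; AND[a·b] → w = 0.0770
Rules with consequent 'weak': {R1, R2, R3} → strengths 0.5740, 0.9460, 0.0770
Aggregate via t-conorm [a + b − a·b]: 0.9788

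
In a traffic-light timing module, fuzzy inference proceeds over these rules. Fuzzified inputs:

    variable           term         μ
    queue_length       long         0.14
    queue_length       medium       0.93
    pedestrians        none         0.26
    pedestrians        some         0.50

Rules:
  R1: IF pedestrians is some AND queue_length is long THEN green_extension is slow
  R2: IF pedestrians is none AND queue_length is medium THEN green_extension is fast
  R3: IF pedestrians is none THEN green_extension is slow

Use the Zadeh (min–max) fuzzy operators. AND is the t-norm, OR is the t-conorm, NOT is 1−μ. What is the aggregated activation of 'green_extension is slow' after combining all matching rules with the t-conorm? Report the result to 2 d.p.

R1: some=0.50, long=0.14; AND[min(a, b)] → w = 0.14
R2: none=0.26, medium=0.93; AND[min(a, b)] → w = 0.26
R3: none=0.26 → w = 0.26
Rules with consequent 'slow': {R1, R3} → strengths 0.14, 0.26
Aggregate via t-conorm [max(a, b)]: 0.26

0.26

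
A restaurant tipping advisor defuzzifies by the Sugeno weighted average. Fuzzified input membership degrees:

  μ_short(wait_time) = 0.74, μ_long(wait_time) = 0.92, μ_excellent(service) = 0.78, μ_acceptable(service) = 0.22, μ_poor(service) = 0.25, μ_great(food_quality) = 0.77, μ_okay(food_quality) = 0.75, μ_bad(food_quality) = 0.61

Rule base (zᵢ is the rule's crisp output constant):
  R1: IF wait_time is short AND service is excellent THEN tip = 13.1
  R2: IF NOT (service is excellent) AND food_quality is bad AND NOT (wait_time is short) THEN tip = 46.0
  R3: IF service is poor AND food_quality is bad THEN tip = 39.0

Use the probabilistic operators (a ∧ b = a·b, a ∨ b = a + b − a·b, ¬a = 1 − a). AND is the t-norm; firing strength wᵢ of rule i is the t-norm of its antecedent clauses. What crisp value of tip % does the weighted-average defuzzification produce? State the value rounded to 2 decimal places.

19.77

R1 (z=13.1): short=0.74, excellent=0.78; AND[a·b] → w = 0.5772
R2 (z=46.0): ¬excellent=1−0.78=0.22, bad=0.61, ¬short=1−0.74=0.26; AND[a·b] → w = 0.0349
R3 (z=39.0): poor=0.25, bad=0.61; AND[a·b] → w = 0.1525
Weighted average = (0.5772·13.1 + 0.0349·46.0 + 0.1525·39.0) / (0.5772 + 0.0349 + 0.1525)
  = 15.1139 / 0.7646 = 19.77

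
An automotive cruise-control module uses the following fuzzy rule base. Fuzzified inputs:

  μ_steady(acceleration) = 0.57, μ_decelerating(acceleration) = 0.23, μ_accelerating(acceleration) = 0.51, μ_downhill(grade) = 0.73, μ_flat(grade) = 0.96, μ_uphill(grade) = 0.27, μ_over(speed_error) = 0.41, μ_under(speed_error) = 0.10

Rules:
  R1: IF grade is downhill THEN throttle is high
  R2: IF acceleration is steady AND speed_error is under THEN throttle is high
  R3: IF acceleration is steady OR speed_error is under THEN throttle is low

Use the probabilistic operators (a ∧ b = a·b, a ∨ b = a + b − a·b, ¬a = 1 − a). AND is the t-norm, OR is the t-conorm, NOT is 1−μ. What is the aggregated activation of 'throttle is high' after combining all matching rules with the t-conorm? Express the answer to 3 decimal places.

0.745

R1: downhill=0.73 → w = 0.7300
R2: steady=0.57, under=0.10; AND[a·b] → w = 0.0570
R3: steady=0.57, under=0.10; OR[a + b − a·b] → w = 0.6130
Rules with consequent 'high': {R1, R2} → strengths 0.7300, 0.0570
Aggregate via t-conorm [a + b − a·b]: 0.7454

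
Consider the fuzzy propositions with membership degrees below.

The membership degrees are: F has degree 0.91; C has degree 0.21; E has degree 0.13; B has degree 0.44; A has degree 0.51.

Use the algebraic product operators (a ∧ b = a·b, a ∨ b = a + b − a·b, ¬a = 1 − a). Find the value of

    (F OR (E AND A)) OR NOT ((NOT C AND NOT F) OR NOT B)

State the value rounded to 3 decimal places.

0.950

E AND A = a·b on (0.1300, 0.5100) = 0.0663
F OR (E AND A) = a + b − a·b on (0.9100, 0.0663) = 0.9160
NOT C = 1 − 0.2100 = 0.7900
NOT F = 1 − 0.9100 = 0.0900
NOT C AND NOT F = a·b on (0.7900, 0.0900) = 0.0711
NOT B = 1 − 0.4400 = 0.5600
(NOT C AND NOT F) OR NOT B = a + b − a·b on (0.0711, 0.5600) = 0.5913
NOT ((NOT C AND NOT F) OR NOT B) = 1 − 0.5913 = 0.4087
(F OR (E AND A)) OR NOT ((NOT C AND NOT F) OR NOT B) = a + b − a·b on (0.9160, 0.4087) = 0.9503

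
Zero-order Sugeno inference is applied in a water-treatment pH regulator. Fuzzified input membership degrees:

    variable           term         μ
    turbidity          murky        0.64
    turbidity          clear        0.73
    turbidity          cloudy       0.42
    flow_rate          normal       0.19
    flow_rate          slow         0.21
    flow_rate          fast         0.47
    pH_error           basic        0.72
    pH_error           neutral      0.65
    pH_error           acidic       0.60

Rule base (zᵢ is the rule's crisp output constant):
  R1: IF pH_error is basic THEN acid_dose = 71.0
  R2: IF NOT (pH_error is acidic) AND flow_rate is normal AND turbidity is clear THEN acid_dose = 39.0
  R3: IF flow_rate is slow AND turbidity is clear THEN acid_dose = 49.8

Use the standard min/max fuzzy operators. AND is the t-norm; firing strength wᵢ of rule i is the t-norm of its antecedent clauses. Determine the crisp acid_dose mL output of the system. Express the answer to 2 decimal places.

R1 (z=71.0): basic=0.72 → w = 0.72
R2 (z=39.0): ¬acidic=1−0.60=0.40, normal=0.19, clear=0.73; AND[min(a, b)] → w = 0.19
R3 (z=49.8): slow=0.21, clear=0.73; AND[min(a, b)] → w = 0.21
Weighted average = (0.72·71.0 + 0.19·39.0 + 0.21·49.8) / (0.72 + 0.19 + 0.21)
  = 68.9880 / 1.1200 = 61.60

61.60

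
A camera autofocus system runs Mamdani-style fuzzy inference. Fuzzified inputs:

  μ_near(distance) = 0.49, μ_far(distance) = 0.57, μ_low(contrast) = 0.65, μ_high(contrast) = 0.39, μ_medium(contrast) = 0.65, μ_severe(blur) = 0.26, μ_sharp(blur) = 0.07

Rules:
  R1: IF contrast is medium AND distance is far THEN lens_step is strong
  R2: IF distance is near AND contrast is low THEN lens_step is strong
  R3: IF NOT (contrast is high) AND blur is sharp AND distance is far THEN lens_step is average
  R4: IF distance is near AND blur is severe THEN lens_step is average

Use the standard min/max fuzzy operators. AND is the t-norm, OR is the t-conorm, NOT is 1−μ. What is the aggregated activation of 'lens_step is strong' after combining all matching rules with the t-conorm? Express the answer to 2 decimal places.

0.57

R1: medium=0.65, far=0.57; AND[min(a, b)] → w = 0.57
R2: near=0.49, low=0.65; AND[min(a, b)] → w = 0.49
R3: ¬high=1−0.39=0.61, sharp=0.07, far=0.57; AND[min(a, b)] → w = 0.07
R4: near=0.49, severe=0.26; AND[min(a, b)] → w = 0.26
Rules with consequent 'strong': {R1, R2} → strengths 0.57, 0.49
Aggregate via t-conorm [max(a, b)]: 0.57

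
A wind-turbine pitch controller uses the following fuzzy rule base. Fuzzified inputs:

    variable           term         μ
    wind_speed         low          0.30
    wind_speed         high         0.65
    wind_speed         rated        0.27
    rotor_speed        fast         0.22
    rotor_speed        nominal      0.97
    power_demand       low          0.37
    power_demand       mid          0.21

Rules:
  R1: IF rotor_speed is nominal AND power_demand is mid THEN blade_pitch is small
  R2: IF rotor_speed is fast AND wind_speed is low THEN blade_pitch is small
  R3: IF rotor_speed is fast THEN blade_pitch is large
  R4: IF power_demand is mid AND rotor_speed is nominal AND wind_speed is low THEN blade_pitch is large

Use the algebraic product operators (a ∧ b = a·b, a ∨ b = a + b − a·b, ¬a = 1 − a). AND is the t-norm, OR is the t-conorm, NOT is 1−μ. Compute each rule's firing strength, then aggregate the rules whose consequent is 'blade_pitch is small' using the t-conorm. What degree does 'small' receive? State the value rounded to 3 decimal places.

0.256

R1: nominal=0.97, mid=0.21; AND[a·b] → w = 0.2037
R2: fast=0.22, low=0.30; AND[a·b] → w = 0.0660
R3: fast=0.22 → w = 0.2200
R4: mid=0.21, nominal=0.97, low=0.30; AND[a·b] → w = 0.0611
Rules with consequent 'small': {R1, R2} → strengths 0.2037, 0.0660
Aggregate via t-conorm [a + b − a·b]: 0.2563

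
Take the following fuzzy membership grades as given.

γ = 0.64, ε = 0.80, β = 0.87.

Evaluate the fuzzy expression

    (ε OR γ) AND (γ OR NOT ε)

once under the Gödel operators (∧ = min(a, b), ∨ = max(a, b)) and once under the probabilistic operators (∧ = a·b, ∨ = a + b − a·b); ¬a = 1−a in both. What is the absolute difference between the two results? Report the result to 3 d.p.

0.021

Under Gödel:
  ε OR γ = max(a, b) on (0.80, 0.64) = 0.80
  NOT ε = 1 − 0.80 = 0.20
  γ OR NOT ε = max(a, b) on (0.64, 0.20) = 0.64
  (ε OR γ) AND (γ OR NOT ε) = min(a, b) on (0.80, 0.64) = 0.64
  → value = 0.6400
Under probabilistic:
  ε OR γ = a + b − a·b on (0.8000, 0.6400) = 0.9280
  NOT ε = 1 − 0.8000 = 0.2000
  γ OR NOT ε = a + b − a·b on (0.6400, 0.2000) = 0.7120
  (ε OR γ) AND (γ OR NOT ε) = a·b on (0.9280, 0.7120) = 0.6607
  → value = 0.6607
|0.6400 − 0.6607| = 0.021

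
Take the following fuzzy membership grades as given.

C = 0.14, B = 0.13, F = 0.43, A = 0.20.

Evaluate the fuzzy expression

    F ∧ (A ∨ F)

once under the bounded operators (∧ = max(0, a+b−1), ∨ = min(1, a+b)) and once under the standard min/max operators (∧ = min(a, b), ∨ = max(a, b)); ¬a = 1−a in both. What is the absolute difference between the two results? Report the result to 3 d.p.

Under bounded:
  A ∨ F = min(1, a+b) on (0.20, 0.43) = 0.63
  F ∧ (A ∨ F) = max(0, a+b−1) on (0.43, 0.63) = 0.06
  → value = 0.0600
Under standard min/max:
  A ∨ F = max(a, b) on (0.20, 0.43) = 0.43
  F ∧ (A ∨ F) = min(a, b) on (0.43, 0.43) = 0.43
  → value = 0.4300
|0.0600 − 0.4300| = 0.370

0.370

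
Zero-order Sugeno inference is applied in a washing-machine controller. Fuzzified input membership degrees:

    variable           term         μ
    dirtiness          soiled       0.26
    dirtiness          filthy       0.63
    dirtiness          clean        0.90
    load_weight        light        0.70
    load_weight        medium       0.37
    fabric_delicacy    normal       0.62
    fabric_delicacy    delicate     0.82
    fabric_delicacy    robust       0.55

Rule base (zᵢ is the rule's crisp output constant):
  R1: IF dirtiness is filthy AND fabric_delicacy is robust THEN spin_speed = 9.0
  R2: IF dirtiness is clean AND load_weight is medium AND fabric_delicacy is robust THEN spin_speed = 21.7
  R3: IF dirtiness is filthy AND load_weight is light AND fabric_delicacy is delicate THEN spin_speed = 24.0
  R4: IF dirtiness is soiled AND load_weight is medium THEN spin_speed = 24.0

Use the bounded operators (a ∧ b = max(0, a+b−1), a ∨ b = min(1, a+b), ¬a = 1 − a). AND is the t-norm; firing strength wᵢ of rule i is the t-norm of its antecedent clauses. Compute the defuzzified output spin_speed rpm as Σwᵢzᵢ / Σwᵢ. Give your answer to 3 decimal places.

R1 (z=9.0): filthy=0.63, robust=0.55; AND[max(0, a+b−1)] → w = 0.18
R2 (z=21.7): clean=0.90, medium=0.37, robust=0.55; AND[max(0, a+b−1)] → w = 0.00
R3 (z=24.0): filthy=0.63, light=0.70, delicate=0.82; AND[max(0, a+b−1)] → w = 0.15
R4 (z=24.0): soiled=0.26, medium=0.37; AND[max(0, a+b−1)] → w = 0.00
Weighted average = (0.18·9.0 + 0.00·21.7 + 0.15·24.0 + 0.00·24.0) / (0.18 + 0.00 + 0.15 + 0.00)
  = 5.2200 / 0.3300 = 15.818

15.818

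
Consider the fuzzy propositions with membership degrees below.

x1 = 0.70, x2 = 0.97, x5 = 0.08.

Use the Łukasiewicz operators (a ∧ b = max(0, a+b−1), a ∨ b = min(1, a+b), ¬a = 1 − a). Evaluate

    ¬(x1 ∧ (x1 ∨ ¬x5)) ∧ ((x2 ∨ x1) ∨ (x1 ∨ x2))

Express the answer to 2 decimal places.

0.30

¬x5 = 1 − 0.08 = 0.92
x1 ∨ ¬x5 = min(1, a+b) on (0.70, 0.92) = 1.00
x1 ∧ (x1 ∨ ¬x5) = max(0, a+b−1) on (0.70, 1.00) = 0.70
¬(x1 ∧ (x1 ∨ ¬x5)) = 1 − 0.70 = 0.30
x2 ∨ x1 = min(1, a+b) on (0.97, 0.70) = 1.00
x1 ∨ x2 = min(1, a+b) on (0.70, 0.97) = 1.00
(x2 ∨ x1) ∨ (x1 ∨ x2) = min(1, a+b) on (1.00, 1.00) = 1.00
¬(x1 ∧ (x1 ∨ ¬x5)) ∧ ((x2 ∨ x1) ∨ (x1 ∨ x2)) = max(0, a+b−1) on (0.30, 1.00) = 0.30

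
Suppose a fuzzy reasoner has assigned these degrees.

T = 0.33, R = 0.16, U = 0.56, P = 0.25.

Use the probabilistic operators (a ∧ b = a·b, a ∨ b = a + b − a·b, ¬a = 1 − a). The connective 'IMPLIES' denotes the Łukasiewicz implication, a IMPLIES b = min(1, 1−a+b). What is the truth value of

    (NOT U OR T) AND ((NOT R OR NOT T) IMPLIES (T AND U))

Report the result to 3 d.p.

0.148

NOT U = 1 − 0.5600 = 0.4400
NOT U OR T = a + b − a·b on (0.4400, 0.3300) = 0.6248
NOT R = 1 − 0.1600 = 0.8400
NOT T = 1 − 0.3300 = 0.6700
NOT R OR NOT T = a + b − a·b on (0.8400, 0.6700) = 0.9472
T AND U = a·b on (0.3300, 0.5600) = 0.1848
(NOT R OR NOT T) IMPLIES (T AND U)  [Łukasiewicz: min(1, 1−a+b)] with a=0.9472, b=0.1848 → 0.2376
(NOT U OR T) AND ((NOT R OR NOT T) IMPLIES (T AND U)) = a·b on (0.6248, 0.2376) = 0.1485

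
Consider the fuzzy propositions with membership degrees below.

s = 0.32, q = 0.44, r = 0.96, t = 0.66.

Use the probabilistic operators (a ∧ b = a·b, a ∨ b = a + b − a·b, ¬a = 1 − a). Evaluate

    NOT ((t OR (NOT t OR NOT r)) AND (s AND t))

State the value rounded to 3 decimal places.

NOT t = 1 − 0.6600 = 0.3400
NOT r = 1 − 0.9600 = 0.0400
NOT t OR NOT r = a + b − a·b on (0.3400, 0.0400) = 0.3664
t OR (NOT t OR NOT r) = a + b − a·b on (0.6600, 0.3664) = 0.7846
s AND t = a·b on (0.3200, 0.6600) = 0.2112
(t OR (NOT t OR NOT r)) AND (s AND t) = a·b on (0.7846, 0.2112) = 0.1657
NOT ((t OR (NOT t OR NOT r)) AND (s AND t)) = 1 − 0.1657 = 0.8343

0.834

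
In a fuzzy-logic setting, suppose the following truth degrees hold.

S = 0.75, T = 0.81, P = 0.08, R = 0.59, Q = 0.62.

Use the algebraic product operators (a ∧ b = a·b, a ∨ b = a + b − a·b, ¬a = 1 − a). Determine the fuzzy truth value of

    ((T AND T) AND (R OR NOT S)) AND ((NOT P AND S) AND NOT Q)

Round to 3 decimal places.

0.119

T AND T = a·b on (0.8100, 0.8100) = 0.6561
NOT S = 1 − 0.7500 = 0.2500
R OR NOT S = a + b − a·b on (0.5900, 0.2500) = 0.6925
(T AND T) AND (R OR NOT S) = a·b on (0.6561, 0.6925) = 0.4543
NOT P = 1 − 0.0800 = 0.9200
NOT P AND S = a·b on (0.9200, 0.7500) = 0.6900
NOT Q = 1 − 0.6200 = 0.3800
(NOT P AND S) AND NOT Q = a·b on (0.6900, 0.3800) = 0.2622
((T AND T) AND (R OR NOT S)) AND ((NOT P AND S) AND NOT Q) = a·b on (0.4543, 0.2622) = 0.1191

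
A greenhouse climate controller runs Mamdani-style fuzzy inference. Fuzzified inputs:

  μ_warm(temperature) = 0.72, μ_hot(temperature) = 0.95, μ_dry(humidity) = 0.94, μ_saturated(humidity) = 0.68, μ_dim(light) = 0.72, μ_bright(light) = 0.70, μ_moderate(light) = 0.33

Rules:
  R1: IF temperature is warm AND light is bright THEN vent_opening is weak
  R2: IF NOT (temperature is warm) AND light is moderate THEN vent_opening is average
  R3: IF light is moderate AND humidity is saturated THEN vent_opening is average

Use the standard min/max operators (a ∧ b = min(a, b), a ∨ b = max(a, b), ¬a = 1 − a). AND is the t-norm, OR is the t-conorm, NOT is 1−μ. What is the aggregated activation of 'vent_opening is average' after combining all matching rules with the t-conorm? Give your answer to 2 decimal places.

R1: warm=0.72, bright=0.70; AND[min(a, b)] → w = 0.70
R2: ¬warm=1−0.72=0.28, moderate=0.33; AND[min(a, b)] → w = 0.28
R3: moderate=0.33, saturated=0.68; AND[min(a, b)] → w = 0.33
Rules with consequent 'average': {R2, R3} → strengths 0.28, 0.33
Aggregate via t-conorm [max(a, b)]: 0.33

0.33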